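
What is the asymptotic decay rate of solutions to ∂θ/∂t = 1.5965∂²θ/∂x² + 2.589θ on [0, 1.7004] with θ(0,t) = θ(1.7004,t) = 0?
Eigenvalues: λₙ = 1.5965n²π²/1.7004² - 2.589.
First three modes:
  n=1: λ₁ = 1.5965π²/1.7004² - 2.589 ≈ 2.861
  n=2: λ₂ = 6.386π²/1.7004² - 2.589 ≈ 19.209
  n=3: λ₃ = 14.3685π²/1.7004² - 2.589 ≈ 46.458
Since 1.5965π²/1.7004² ≈ 5.45 > 2.589, all λₙ > 0.
The n=1 mode decays slowest → dominates as t → ∞.
Asymptotic: θ ~ c₁ sin(πx/1.7004) e^{-λ₁t} with decay rate λ₁ ≈ 2.861.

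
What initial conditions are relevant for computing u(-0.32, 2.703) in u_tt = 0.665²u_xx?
Domain of dependence: [-2.117495, 1.477495]. Signals travel at speed 0.665, so data within |x - -0.32| ≤ 0.665·2.703 = 1.797495 can reach the point.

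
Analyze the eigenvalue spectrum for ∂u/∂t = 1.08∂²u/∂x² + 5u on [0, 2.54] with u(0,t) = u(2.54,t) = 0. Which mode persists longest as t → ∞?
Eigenvalues: λₙ = 1.08n²π²/2.54² - 5.
First three modes:
  n=1: λ₁ = 1.08π²/2.54² - 5 ≈ -3.348
  n=2: λ₂ = 4.32π²/2.54² - 5 ≈ 1.609
  n=3: λ₃ = 9.72π²/2.54² - 5 ≈ 9.87
Since 1.08π²/2.54² ≈ 1.652 < 5, λ₁ < 0.
The n=1 mode grows fastest (−λₙ is largest for n=1) → dominates.
Asymptotic: u ~ c₁ sin(πx/2.54) e^{3.348t} (exponential growth at rate −λ₁ ≈ 3.348).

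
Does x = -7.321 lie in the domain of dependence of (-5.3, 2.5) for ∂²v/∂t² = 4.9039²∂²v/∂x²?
Yes. The domain of dependence is [-17.55975, 6.95975], and -7.321 ∈ [-17.55975, 6.95975].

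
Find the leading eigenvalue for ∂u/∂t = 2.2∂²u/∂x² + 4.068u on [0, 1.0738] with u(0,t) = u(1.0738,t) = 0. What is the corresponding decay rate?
Eigenvalues: λₙ = 2.2n²π²/1.0738² - 4.068.
First three modes:
  n=1: λ₁ = 2.2π²/1.0738² - 4.068 ≈ 14.763
  n=2: λ₂ = 8.8π²/1.0738² - 4.068 ≈ 71.256
  n=3: λ₃ = 19.8π²/1.0738² - 4.068 ≈ 165.412
Since 2.2π²/1.0738² ≈ 18.831 > 4.068, all λₙ > 0.
The n=1 mode decays slowest → dominates as t → ∞.
Asymptotic: u ~ c₁ sin(πx/1.0738) e^{-λ₁t} with decay rate λ₁ ≈ 14.763.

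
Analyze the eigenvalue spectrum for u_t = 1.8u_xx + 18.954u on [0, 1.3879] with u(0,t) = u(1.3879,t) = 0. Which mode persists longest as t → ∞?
Eigenvalues: λₙ = 1.8n²π²/1.3879² - 18.954.
First three modes:
  n=1: λ₁ = 1.8π²/1.3879² - 18.954 ≈ -9.731
  n=2: λ₂ = 7.2π²/1.3879² - 18.954 ≈ 17.937
  n=3: λ₃ = 16.2π²/1.3879² - 18.954 ≈ 64.05
Since 1.8π²/1.3879² ≈ 9.223 < 18.954, λ₁ < 0.
The n=1 mode grows fastest (−λₙ is largest for n=1) → dominates.
Asymptotic: u ~ c₁ sin(πx/1.3879) e^{9.731t} (exponential growth at rate −λ₁ ≈ 9.731).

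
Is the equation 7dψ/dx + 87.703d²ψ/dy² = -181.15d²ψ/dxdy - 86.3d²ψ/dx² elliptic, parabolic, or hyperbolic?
Rewriting in standard form: 86.3d²ψ/dx² + 181.15d²ψ/dxdy + 87.703d²ψ/dy² + 7dψ/dx = 0. Computing B² - 4AC with A = 86.3, B = 181.15, C = 87.703: discriminant = 2540.2469 (positive). Answer: hyperbolic.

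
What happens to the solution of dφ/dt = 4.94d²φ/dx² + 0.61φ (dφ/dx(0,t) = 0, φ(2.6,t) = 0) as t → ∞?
φ → 0. Diffusion dominates reaction (r=0.61 < κπ²/(4L²)≈1.8); solution decays.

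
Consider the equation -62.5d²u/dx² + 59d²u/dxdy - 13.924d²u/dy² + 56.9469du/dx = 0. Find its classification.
Parabolic. (A = -62.5, B = 59, C = -13.924 gives B² - 4AC = 0.)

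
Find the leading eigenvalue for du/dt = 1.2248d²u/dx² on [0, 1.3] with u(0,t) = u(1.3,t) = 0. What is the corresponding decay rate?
Eigenvalues: λₙ = 1.2248n²π²/1.3².
First three modes:
  n=1: λ₁ = 1.2248π²/1.3² ≈ 7.153
  n=2: λ₂ = 4.8992π²/1.3² ≈ 28.611 (4× faster decay)
  n=3: λ₃ = 11.0232π²/1.3² ≈ 64.376 (9× faster decay)
As t → ∞, higher modes decay exponentially faster. The n=1 mode dominates: u ~ c₁ sin(πx/1.3) e^{-λ₁t}.
Decay rate: λ₁ = 1.2248π²/1.3² ≈ 7.153.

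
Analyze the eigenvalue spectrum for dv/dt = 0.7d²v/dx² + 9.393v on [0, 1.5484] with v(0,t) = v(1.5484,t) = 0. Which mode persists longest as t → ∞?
Eigenvalues: λₙ = 0.7n²π²/1.5484² - 9.393.
First three modes:
  n=1: λ₁ = 0.7π²/1.5484² - 9.393 ≈ -6.511
  n=2: λ₂ = 2.8π²/1.5484² - 9.393 ≈ 2.133
  n=3: λ₃ = 6.3π²/1.5484² - 9.393 ≈ 16.541
Since 0.7π²/1.5484² ≈ 2.882 < 9.393, λ₁ < 0.
The n=1 mode grows fastest (−λₙ is largest for n=1) → dominates.
Asymptotic: v ~ c₁ sin(πx/1.5484) e^{6.511t} (exponential growth at rate −λ₁ ≈ 6.511).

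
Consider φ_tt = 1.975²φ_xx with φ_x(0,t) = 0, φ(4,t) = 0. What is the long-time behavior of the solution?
As t → ∞, φ oscillates (no decay). Energy is conserved; the solution oscillates indefinitely as standing waves.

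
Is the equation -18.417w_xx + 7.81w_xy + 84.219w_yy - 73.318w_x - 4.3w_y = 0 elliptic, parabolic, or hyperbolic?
Computing B² - 4AC with A = -18.417, B = 7.81, C = 84.219: discriminant = 6265.241392 (positive). Answer: hyperbolic.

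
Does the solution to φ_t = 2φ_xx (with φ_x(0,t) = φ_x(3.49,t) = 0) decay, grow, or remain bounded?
φ → constant (steady state). Heat is conserved (no flux at boundaries); solution approaches the spatial average.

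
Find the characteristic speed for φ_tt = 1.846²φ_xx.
Speed = 1.846. Information travels along characteristics x = x₀ ± 1.846t.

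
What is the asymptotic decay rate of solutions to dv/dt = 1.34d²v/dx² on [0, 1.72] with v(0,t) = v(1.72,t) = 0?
Eigenvalues: λₙ = 1.34n²π²/1.72².
First three modes:
  n=1: λ₁ = 1.34π²/1.72² ≈ 4.47
  n=2: λ₂ = 5.36π²/1.72² ≈ 17.882 (4× faster decay)
  n=3: λ₃ = 12.06π²/1.72² ≈ 40.234 (9× faster decay)
As t → ∞, higher modes decay exponentially faster. The n=1 mode dominates: v ~ c₁ sin(πx/1.72) e^{-λ₁t}.
Decay rate: λ₁ = 1.34π²/1.72² ≈ 4.47.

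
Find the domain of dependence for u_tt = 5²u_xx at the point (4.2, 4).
Domain of dependence: [-15.8, 24.2]. Signals travel at speed 5, so data within |x - 4.2| ≤ 5·4 = 20 can reach the point.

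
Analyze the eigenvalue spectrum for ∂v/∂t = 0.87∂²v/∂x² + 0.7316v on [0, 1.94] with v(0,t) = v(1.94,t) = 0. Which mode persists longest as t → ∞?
Eigenvalues: λₙ = 0.87n²π²/1.94² - 0.7316.
First three modes:
  n=1: λ₁ = 0.87π²/1.94² - 0.7316 ≈ 1.55
  n=2: λ₂ = 3.48π²/1.94² - 0.7316 ≈ 8.394
  n=3: λ₃ = 7.83π²/1.94² - 0.7316 ≈ 19.802
Since 0.87π²/1.94² ≈ 2.281 > 0.7316, all λₙ > 0.
The n=1 mode decays slowest → dominates as t → ∞.
Asymptotic: v ~ c₁ sin(πx/1.94) e^{-λ₁t} with decay rate λ₁ ≈ 1.55.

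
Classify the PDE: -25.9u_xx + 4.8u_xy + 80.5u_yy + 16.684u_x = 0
A = -25.9, B = 4.8, C = 80.5. Discriminant B² - 4AC = 8362.84. Since 8362.84 > 0, hyperbolic.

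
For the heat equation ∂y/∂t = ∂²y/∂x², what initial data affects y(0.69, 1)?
The entire real line. The heat equation has infinite propagation speed: any initial disturbance instantly affects all points (though exponentially small far away).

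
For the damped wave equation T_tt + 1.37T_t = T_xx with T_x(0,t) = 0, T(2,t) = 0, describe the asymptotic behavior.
T → 0. Damping (γ=1.37) dissipates energy; oscillations decay exponentially.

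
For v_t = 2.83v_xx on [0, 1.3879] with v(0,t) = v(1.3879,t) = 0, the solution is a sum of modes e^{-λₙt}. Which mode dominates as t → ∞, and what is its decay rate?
Eigenvalues: λₙ = 2.83n²π²/1.3879².
First three modes:
  n=1: λ₁ = 2.83π²/1.3879² ≈ 14.5
  n=2: λ₂ = 11.32π²/1.3879² ≈ 58 (4× faster decay)
  n=3: λ₃ = 25.47π²/1.3879² ≈ 130.501 (9× faster decay)
As t → ∞, higher modes decay exponentially faster. The n=1 mode dominates: v ~ c₁ sin(πx/1.3879) e^{-λ₁t}.
Decay rate: λ₁ = 2.83π²/1.3879² ≈ 14.5.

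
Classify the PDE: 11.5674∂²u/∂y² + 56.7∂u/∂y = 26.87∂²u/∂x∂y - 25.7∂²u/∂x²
Rewriting in standard form: 25.7∂²u/∂x² - 26.87∂²u/∂x∂y + 11.5674∂²u/∂y² + 56.7∂u/∂y = 0. A = 25.7, B = -26.87, C = 11.5674. Discriminant B² - 4AC = -467.13182. Since -467.13182 < 0, elliptic.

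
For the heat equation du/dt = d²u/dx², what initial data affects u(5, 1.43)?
The entire real line. The heat equation has infinite propagation speed: any initial disturbance instantly affects all points (though exponentially small far away).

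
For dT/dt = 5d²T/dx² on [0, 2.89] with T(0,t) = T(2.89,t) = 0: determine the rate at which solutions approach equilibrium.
Eigenvalues: λₙ = 5n²π²/2.89².
First three modes:
  n=1: λ₁ = 5π²/2.89² ≈ 5.908
  n=2: λ₂ = 20π²/2.89² ≈ 23.634 (4× faster decay)
  n=3: λ₃ = 45π²/2.89² ≈ 53.176 (9× faster decay)
As t → ∞, higher modes decay exponentially faster. The n=1 mode dominates: T ~ c₁ sin(πx/2.89) e^{-λ₁t}.
Decay rate: λ₁ = 5π²/2.89² ≈ 5.908.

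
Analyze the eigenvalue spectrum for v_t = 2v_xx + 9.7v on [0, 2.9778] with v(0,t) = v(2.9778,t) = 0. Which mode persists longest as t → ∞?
Eigenvalues: λₙ = 2n²π²/2.9778² - 9.7.
First three modes:
  n=1: λ₁ = 2π²/2.9778² - 9.7 ≈ -7.474
  n=2: λ₂ = 8π²/2.9778² - 9.7 ≈ -0.796
  n=3: λ₃ = 18π²/2.9778² - 9.7 ≈ 10.335
Since 2π²/2.9778² ≈ 2.226 < 9.7, λ₁ < 0.
The n=1 mode grows fastest (−λₙ is largest for n=1) → dominates.
Asymptotic: v ~ c₁ sin(πx/2.9778) e^{7.474t} (exponential growth at rate −λ₁ ≈ 7.474).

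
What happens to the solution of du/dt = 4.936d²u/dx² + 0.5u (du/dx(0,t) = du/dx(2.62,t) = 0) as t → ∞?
u grows unboundedly. With Neumann BCs the constant mode has diffusion eigenvalue 0, so any r > 0 makes it grow like e^(0.5t); solution grows exponentially.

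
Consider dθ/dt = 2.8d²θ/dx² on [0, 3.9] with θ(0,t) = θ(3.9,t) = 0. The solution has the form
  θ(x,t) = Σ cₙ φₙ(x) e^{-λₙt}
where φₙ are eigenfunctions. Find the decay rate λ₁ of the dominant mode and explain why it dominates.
Eigenvalues: λₙ = 2.8n²π²/3.9².
First three modes:
  n=1: λ₁ = 2.8π²/3.9² ≈ 1.817
  n=2: λ₂ = 11.2π²/3.9² ≈ 7.268 (4× faster decay)
  n=3: λ₃ = 25.2π²/3.9² ≈ 16.352 (9× faster decay)
As t → ∞, higher modes decay exponentially faster. The n=1 mode dominates: θ ~ c₁ sin(πx/3.9) e^{-λ₁t}.
Decay rate: λ₁ = 2.8π²/3.9² ≈ 1.817.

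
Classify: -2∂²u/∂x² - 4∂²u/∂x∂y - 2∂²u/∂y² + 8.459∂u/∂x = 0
Parabolic (discriminant = 0).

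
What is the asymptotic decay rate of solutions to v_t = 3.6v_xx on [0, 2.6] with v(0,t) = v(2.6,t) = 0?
Eigenvalues: λₙ = 3.6n²π²/2.6².
First three modes:
  n=1: λ₁ = 3.6π²/2.6² ≈ 5.256
  n=2: λ₂ = 14.4π²/2.6² ≈ 21.024 (4× faster decay)
  n=3: λ₃ = 32.4π²/2.6² ≈ 47.304 (9× faster decay)
As t → ∞, higher modes decay exponentially faster. The n=1 mode dominates: v ~ c₁ sin(πx/2.6) e^{-λ₁t}.
Decay rate: λ₁ = 3.6π²/2.6² ≈ 5.256.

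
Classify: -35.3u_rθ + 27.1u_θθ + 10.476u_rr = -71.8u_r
Rewriting in standard form: 10.476u_rr - 35.3u_rθ + 27.1u_θθ + 71.8u_r = 0. Hyperbolic (discriminant = 110.4916).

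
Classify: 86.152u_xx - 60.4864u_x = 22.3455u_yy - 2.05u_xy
Rewriting in standard form: 86.152u_xx + 2.05u_xy - 22.3455u_yy - 60.4864u_x = 0. Hyperbolic (discriminant = 7704.640564).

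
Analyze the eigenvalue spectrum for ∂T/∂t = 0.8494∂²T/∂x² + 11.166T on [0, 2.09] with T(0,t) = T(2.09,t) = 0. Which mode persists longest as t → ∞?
Eigenvalues: λₙ = 0.8494n²π²/2.09² - 11.166.
First three modes:
  n=1: λ₁ = 0.8494π²/2.09² - 11.166 ≈ -9.247
  n=2: λ₂ = 3.3976π²/2.09² - 11.166 ≈ -3.489
  n=3: λ₃ = 7.6446π²/2.09² - 11.166 ≈ 6.107
Since 0.8494π²/2.09² ≈ 1.919 < 11.166, λ₁ < 0.
The n=1 mode grows fastest (−λₙ is largest for n=1) → dominates.
Asymptotic: T ~ c₁ sin(πx/2.09) e^{9.247t} (exponential growth at rate −λ₁ ≈ 9.247).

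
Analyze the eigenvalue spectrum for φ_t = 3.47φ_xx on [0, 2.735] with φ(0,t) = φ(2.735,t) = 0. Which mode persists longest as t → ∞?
Eigenvalues: λₙ = 3.47n²π²/2.735².
First three modes:
  n=1: λ₁ = 3.47π²/2.735² ≈ 4.578
  n=2: λ₂ = 13.88π²/2.735² ≈ 18.314 (4× faster decay)
  n=3: λ₃ = 31.23π²/2.735² ≈ 41.206 (9× faster decay)
As t → ∞, higher modes decay exponentially faster. The n=1 mode dominates: φ ~ c₁ sin(πx/2.735) e^{-λ₁t}.
Decay rate: λ₁ = 3.47π²/2.735² ≈ 4.578.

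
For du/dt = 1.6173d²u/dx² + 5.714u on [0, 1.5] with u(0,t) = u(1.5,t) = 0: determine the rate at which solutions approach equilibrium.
Eigenvalues: λₙ = 1.6173n²π²/1.5² - 5.714.
First three modes:
  n=1: λ₁ = 1.6173π²/1.5² - 5.714 ≈ 1.38
  n=2: λ₂ = 6.4692π²/1.5² - 5.714 ≈ 22.663
  n=3: λ₃ = 14.5557π²/1.5² - 5.714 ≈ 58.134
Since 1.6173π²/1.5² ≈ 7.094 > 5.714, all λₙ > 0.
The n=1 mode decays slowest → dominates as t → ∞.
Asymptotic: u ~ c₁ sin(πx/1.5) e^{-λ₁t} with decay rate λ₁ ≈ 1.38.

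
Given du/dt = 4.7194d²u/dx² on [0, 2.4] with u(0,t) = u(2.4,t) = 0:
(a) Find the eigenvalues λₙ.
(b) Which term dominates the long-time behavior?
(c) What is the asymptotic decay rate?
Eigenvalues: λₙ = 4.7194n²π²/2.4².
First three modes:
  n=1: λ₁ = 4.7194π²/2.4² ≈ 8.087
  n=2: λ₂ = 18.8776π²/2.4² ≈ 32.346 (4× faster decay)
  n=3: λ₃ = 42.4746π²/2.4² ≈ 72.779 (9× faster decay)
As t → ∞, higher modes decay exponentially faster. The n=1 mode dominates: u ~ c₁ sin(πx/2.4) e^{-λ₁t}.
Decay rate: λ₁ = 4.7194π²/2.4² ≈ 8.087.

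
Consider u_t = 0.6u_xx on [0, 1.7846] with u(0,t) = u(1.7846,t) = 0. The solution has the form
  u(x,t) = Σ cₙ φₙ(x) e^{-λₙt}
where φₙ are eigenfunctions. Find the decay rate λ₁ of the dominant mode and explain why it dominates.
Eigenvalues: λₙ = 0.6n²π²/1.7846².
First three modes:
  n=1: λ₁ = 0.6π²/1.7846² ≈ 1.859
  n=2: λ₂ = 2.4π²/1.7846² ≈ 7.438 (4× faster decay)
  n=3: λ₃ = 5.4π²/1.7846² ≈ 16.734 (9× faster decay)
As t → ∞, higher modes decay exponentially faster. The n=1 mode dominates: u ~ c₁ sin(πx/1.7846) e^{-λ₁t}.
Decay rate: λ₁ = 0.6π²/1.7846² ≈ 1.859.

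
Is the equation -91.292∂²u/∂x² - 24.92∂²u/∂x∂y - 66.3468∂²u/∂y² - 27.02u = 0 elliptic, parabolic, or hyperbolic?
Computing B² - 4AC with A = -91.292, B = -24.92, C = -66.3468: discriminant = -23606.7218624 (negative). Answer: elliptic.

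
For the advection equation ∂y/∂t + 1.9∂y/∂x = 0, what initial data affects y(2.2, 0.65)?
A single point: x = 0.965. The characteristic through (2.2, 0.65) is x - 1.9t = const, so x = 2.2 - 1.9·0.65 = 0.965.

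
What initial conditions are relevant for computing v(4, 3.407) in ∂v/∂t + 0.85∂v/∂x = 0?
A single point: x = 1.10405. The characteristic through (4, 3.407) is x - 0.85t = const, so x = 4 - 0.85·3.407 = 1.10405.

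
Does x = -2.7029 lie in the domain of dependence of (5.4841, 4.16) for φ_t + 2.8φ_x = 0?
No. Only data at x = -6.1639 affects (5.4841, 4.16). Advection has one-way propagation along characteristics.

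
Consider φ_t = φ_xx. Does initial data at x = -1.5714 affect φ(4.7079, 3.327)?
Yes, for any finite x. The heat equation has infinite propagation speed, so all initial data affects all points at any t > 0.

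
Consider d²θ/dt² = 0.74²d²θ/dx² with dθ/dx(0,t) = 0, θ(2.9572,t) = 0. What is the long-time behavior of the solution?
As t → ∞, θ oscillates (no decay). Energy is conserved; the solution oscillates indefinitely as standing waves.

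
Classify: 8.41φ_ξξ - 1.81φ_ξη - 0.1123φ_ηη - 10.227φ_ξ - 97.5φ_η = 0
Hyperbolic (discriminant = 7.053872).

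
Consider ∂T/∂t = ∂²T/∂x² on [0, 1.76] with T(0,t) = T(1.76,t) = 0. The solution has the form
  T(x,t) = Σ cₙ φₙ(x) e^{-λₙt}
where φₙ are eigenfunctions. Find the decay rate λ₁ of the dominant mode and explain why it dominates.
Eigenvalues: λₙ = n²π²/1.76².
First three modes:
  n=1: λ₁ = π²/1.76² ≈ 3.186
  n=2: λ₂ = 4π²/1.76² ≈ 12.745 (4× faster decay)
  n=3: λ₃ = 9π²/1.76² ≈ 28.676 (9× faster decay)
As t → ∞, higher modes decay exponentially faster. The n=1 mode dominates: T ~ c₁ sin(πx/1.76) e^{-λ₁t}.
Decay rate: λ₁ = π²/1.76² ≈ 3.186.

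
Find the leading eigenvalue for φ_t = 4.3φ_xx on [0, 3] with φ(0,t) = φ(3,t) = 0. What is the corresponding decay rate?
Eigenvalues: λₙ = 4.3n²π²/3².
First three modes:
  n=1: λ₁ = 4.3π²/3² ≈ 4.715
  n=2: λ₂ = 17.2π²/3² ≈ 18.862 (4× faster decay)
  n=3: λ₃ = 38.7π²/3² ≈ 42.439 (9× faster decay)
As t → ∞, higher modes decay exponentially faster. The n=1 mode dominates: φ ~ c₁ sin(πx/3) e^{-λ₁t}.
Decay rate: λ₁ = 4.3π²/3² ≈ 4.715.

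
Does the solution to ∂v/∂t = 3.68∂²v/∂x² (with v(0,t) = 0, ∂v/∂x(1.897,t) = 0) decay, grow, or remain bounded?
v → 0. Heat escapes through the Dirichlet boundary.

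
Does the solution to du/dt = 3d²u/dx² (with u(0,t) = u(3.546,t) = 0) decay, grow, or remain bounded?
u → 0. Heat diffuses out through both boundaries.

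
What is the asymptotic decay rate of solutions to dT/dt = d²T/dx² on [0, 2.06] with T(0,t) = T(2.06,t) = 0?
Eigenvalues: λₙ = n²π²/2.06².
First three modes:
  n=1: λ₁ = π²/2.06² ≈ 2.326
  n=2: λ₂ = 4π²/2.06² ≈ 9.303 (4× faster decay)
  n=3: λ₃ = 9π²/2.06² ≈ 20.932 (9× faster decay)
As t → ∞, higher modes decay exponentially faster. The n=1 mode dominates: T ~ c₁ sin(πx/2.06) e^{-λ₁t}.
Decay rate: λ₁ = π²/2.06² ≈ 2.326.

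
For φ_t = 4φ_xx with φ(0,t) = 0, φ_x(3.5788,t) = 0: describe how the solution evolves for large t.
φ → 0. Heat escapes through the Dirichlet boundary.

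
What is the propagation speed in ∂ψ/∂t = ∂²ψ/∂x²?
Infinite. The heat equation is parabolic, not hyperbolic, so disturbances propagate instantly.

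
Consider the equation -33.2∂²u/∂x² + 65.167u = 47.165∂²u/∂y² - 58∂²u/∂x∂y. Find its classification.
Rewriting in standard form: -33.2∂²u/∂x² + 58∂²u/∂x∂y - 47.165∂²u/∂y² + 65.167u = 0. Elliptic. (A = -33.2, B = 58, C = -47.165 gives B² - 4AC = -2899.512.)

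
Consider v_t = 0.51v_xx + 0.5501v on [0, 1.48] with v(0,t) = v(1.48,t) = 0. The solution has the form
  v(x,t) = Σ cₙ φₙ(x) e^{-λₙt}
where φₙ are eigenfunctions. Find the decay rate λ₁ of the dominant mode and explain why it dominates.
Eigenvalues: λₙ = 0.51n²π²/1.48² - 0.5501.
First three modes:
  n=1: λ₁ = 0.51π²/1.48² - 0.5501 ≈ 1.748
  n=2: λ₂ = 2.04π²/1.48² - 0.5501 ≈ 8.642
  n=3: λ₃ = 4.59π²/1.48² - 0.5501 ≈ 20.132
Since 0.51π²/1.48² ≈ 2.298 > 0.5501, all λₙ > 0.
The n=1 mode decays slowest → dominates as t → ∞.
Asymptotic: v ~ c₁ sin(πx/1.48) e^{-λ₁t} with decay rate λ₁ ≈ 1.748.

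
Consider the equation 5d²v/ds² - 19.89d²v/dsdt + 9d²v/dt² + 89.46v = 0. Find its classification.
Hyperbolic. (A = 5, B = -19.89, C = 9 gives B² - 4AC = 215.6121.)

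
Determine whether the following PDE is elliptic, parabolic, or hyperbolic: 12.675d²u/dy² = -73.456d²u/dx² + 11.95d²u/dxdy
Rewriting in standard form: 73.456d²u/dx² - 11.95d²u/dxdy + 12.675d²u/dy² = 0. Coefficients: A = 73.456, B = -11.95, C = 12.675. B² - 4AC = -3581.4167, which is negative, so the equation is elliptic.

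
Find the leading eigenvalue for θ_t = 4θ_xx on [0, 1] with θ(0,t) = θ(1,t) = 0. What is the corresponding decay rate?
Eigenvalues: λₙ = 4n²π².
First three modes:
  n=1: λ₁ = 4π² ≈ 39.478
  n=2: λ₂ = 16π² ≈ 157.914 (4× faster decay)
  n=3: λ₃ = 36π² ≈ 355.306 (9× faster decay)
As t → ∞, higher modes decay exponentially faster. The n=1 mode dominates: θ ~ c₁ sin(πx) e^{-λ₁t}.
Decay rate: λ₁ = 4π² ≈ 39.478.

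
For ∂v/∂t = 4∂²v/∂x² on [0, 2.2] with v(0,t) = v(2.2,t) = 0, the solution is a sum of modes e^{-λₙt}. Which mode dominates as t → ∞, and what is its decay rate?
Eigenvalues: λₙ = 4n²π²/2.2².
First three modes:
  n=1: λ₁ = 4π²/2.2² ≈ 8.157
  n=2: λ₂ = 16π²/2.2² ≈ 32.627 (4× faster decay)
  n=3: λ₃ = 36π²/2.2² ≈ 73.41 (9× faster decay)
As t → ∞, higher modes decay exponentially faster. The n=1 mode dominates: v ~ c₁ sin(πx/2.2) e^{-λ₁t}.
Decay rate: λ₁ = 4π²/2.2² ≈ 8.157.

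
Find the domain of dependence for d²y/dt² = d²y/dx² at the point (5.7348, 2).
Domain of dependence: [3.7348, 7.7348]. Signals travel at speed 1, so data within |x - 5.7348| ≤ 1·2 = 2 can reach the point.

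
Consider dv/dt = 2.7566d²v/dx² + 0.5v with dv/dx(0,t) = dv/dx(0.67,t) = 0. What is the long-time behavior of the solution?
As t → ∞, v grows unboundedly. With Neumann BCs the constant mode has diffusion eigenvalue 0, so any r > 0 makes it grow like e^(0.5t); solution grows exponentially.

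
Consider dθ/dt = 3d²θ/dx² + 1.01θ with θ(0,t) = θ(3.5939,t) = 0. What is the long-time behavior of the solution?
As t → ∞, θ → 0. Diffusion dominates reaction (r=1.01 < κπ²/L²≈2.29); solution decays.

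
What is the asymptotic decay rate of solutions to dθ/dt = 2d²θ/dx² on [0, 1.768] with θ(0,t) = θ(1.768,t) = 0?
Eigenvalues: λₙ = 2n²π²/1.768².
First three modes:
  n=1: λ₁ = 2π²/1.768² ≈ 6.315
  n=2: λ₂ = 8π²/1.768² ≈ 25.26 (4× faster decay)
  n=3: λ₃ = 18π²/1.768² ≈ 56.834 (9× faster decay)
As t → ∞, higher modes decay exponentially faster. The n=1 mode dominates: θ ~ c₁ sin(πx/1.768) e^{-λ₁t}.
Decay rate: λ₁ = 2π²/1.768² ≈ 6.315.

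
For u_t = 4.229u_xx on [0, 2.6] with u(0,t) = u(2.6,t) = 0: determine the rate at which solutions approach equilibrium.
Eigenvalues: λₙ = 4.229n²π²/2.6².
First three modes:
  n=1: λ₁ = 4.229π²/2.6² ≈ 6.174
  n=2: λ₂ = 16.916π²/2.6² ≈ 24.697 (4× faster decay)
  n=3: λ₃ = 38.061π²/2.6² ≈ 55.569 (9× faster decay)
As t → ∞, higher modes decay exponentially faster. The n=1 mode dominates: u ~ c₁ sin(πx/2.6) e^{-λ₁t}.
Decay rate: λ₁ = 4.229π²/2.6² ≈ 6.174.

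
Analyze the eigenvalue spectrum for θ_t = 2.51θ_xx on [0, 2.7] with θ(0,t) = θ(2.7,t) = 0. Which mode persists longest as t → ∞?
Eigenvalues: λₙ = 2.51n²π²/2.7².
First three modes:
  n=1: λ₁ = 2.51π²/2.7² ≈ 3.398
  n=2: λ₂ = 10.04π²/2.7² ≈ 13.593 (4× faster decay)
  n=3: λ₃ = 22.59π²/2.7² ≈ 30.584 (9× faster decay)
As t → ∞, higher modes decay exponentially faster. The n=1 mode dominates: θ ~ c₁ sin(πx/2.7) e^{-λ₁t}.
Decay rate: λ₁ = 2.51π²/2.7² ≈ 3.398.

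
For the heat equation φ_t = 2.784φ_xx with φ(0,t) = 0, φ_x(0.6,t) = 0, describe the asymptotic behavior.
φ → 0. Heat escapes through the Dirichlet boundary.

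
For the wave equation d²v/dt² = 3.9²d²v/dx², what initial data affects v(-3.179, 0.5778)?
Domain of dependence: [-5.43242, -0.92558]. Signals travel at speed 3.9, so data within |x - -3.179| ≤ 3.9·0.5778 = 2.25342 can reach the point.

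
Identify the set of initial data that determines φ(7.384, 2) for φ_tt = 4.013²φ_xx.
Domain of dependence: [-0.642, 15.41]. Signals travel at speed 4.013, so data within |x - 7.384| ≤ 4.013·2 = 8.026 can reach the point.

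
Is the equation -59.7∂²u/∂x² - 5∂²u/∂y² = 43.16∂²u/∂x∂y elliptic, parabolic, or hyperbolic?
Rewriting in standard form: -59.7∂²u/∂x² - 43.16∂²u/∂x∂y - 5∂²u/∂y² = 0. Computing B² - 4AC with A = -59.7, B = -43.16, C = -5: discriminant = 668.7856 (positive). Answer: hyperbolic.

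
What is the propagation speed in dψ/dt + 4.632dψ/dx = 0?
Speed = 4.632. Information travels along x - 4.632t = const (rightward).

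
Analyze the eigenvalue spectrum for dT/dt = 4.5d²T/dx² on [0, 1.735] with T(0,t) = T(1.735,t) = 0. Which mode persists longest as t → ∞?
Eigenvalues: λₙ = 4.5n²π²/1.735².
First three modes:
  n=1: λ₁ = 4.5π²/1.735² ≈ 14.754
  n=2: λ₂ = 18π²/1.735² ≈ 59.016 (4× faster decay)
  n=3: λ₃ = 40.5π²/1.735² ≈ 132.787 (9× faster decay)
As t → ∞, higher modes decay exponentially faster. The n=1 mode dominates: T ~ c₁ sin(πx/1.735) e^{-λ₁t}.
Decay rate: λ₁ = 4.5π²/1.735² ≈ 14.754.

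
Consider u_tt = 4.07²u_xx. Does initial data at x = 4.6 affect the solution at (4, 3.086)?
Yes. The domain of dependence is [-8.56002, 16.56002], and 4.6 ∈ [-8.56002, 16.56002].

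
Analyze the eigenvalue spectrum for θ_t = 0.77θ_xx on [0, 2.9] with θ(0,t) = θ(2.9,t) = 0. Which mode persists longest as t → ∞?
Eigenvalues: λₙ = 0.77n²π²/2.9².
First three modes:
  n=1: λ₁ = 0.77π²/2.9² ≈ 0.904
  n=2: λ₂ = 3.08π²/2.9² ≈ 3.615 (4× faster decay)
  n=3: λ₃ = 6.93π²/2.9² ≈ 8.133 (9× faster decay)
As t → ∞, higher modes decay exponentially faster. The n=1 mode dominates: θ ~ c₁ sin(πx/2.9) e^{-λ₁t}.
Decay rate: λ₁ = 0.77π²/2.9² ≈ 0.904.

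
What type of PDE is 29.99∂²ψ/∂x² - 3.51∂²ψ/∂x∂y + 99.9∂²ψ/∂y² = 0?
With A = 29.99, B = -3.51, C = 99.9, the discriminant is -11971.6839. This is an elliptic PDE.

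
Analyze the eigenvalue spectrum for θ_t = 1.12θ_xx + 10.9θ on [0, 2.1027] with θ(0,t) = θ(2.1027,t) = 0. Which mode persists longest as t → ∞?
Eigenvalues: λₙ = 1.12n²π²/2.1027² - 10.9.
First three modes:
  n=1: λ₁ = 1.12π²/2.1027² - 10.9 ≈ -8.4
  n=2: λ₂ = 4.48π²/2.1027² - 10.9 ≈ -0.899
  n=3: λ₃ = 10.08π²/2.1027² - 10.9 ≈ 11.601
Since 1.12π²/2.1027² ≈ 2.5 < 10.9, λ₁ < 0.
The n=1 mode grows fastest (−λₙ is largest for n=1) → dominates.
Asymptotic: θ ~ c₁ sin(πx/2.1027) e^{8.4t} (exponential growth at rate −λ₁ ≈ 8.4).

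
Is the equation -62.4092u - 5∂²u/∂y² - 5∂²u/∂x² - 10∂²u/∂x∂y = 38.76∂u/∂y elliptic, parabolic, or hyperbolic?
Rewriting in standard form: -5∂²u/∂x² - 10∂²u/∂x∂y - 5∂²u/∂y² - 38.76∂u/∂y - 62.4092u = 0. Computing B² - 4AC with A = -5, B = -10, C = -5: discriminant = 0 (zero). Answer: parabolic.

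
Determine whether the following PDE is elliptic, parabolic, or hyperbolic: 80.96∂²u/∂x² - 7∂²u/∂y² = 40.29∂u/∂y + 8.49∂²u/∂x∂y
Rewriting in standard form: 80.96∂²u/∂x² - 8.49∂²u/∂x∂y - 7∂²u/∂y² - 40.29∂u/∂y = 0. Coefficients: A = 80.96, B = -8.49, C = -7. B² - 4AC = 2338.9601, which is positive, so the equation is hyperbolic.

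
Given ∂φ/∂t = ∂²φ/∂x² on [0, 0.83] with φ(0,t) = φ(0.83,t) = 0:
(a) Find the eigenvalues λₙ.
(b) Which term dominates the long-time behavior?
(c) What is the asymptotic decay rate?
Eigenvalues: λₙ = n²π²/0.83².
First three modes:
  n=1: λ₁ = π²/0.83² ≈ 14.327
  n=2: λ₂ = 4π²/0.83² ≈ 57.306 (4× faster decay)
  n=3: λ₃ = 9π²/0.83² ≈ 128.94 (9× faster decay)
As t → ∞, higher modes decay exponentially faster. The n=1 mode dominates: φ ~ c₁ sin(πx/0.83) e^{-λ₁t}.
Decay rate: λ₁ = π²/0.83² ≈ 14.327.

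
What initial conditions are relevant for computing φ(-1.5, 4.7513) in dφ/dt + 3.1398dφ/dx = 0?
A single point: x = -16.41813174. The characteristic through (-1.5, 4.7513) is x - 3.1398t = const, so x = -1.5 - 3.1398·4.7513 = -16.41813174.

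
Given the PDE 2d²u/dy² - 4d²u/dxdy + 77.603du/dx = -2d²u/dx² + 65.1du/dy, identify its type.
Rewriting in standard form: 2d²u/dx² - 4d²u/dxdy + 2d²u/dy² + 77.603du/dx - 65.1du/dy = 0. The second-order coefficients are A = 2, B = -4, C = 2. Since B² - 4AC = 0 = 0, this is a parabolic PDE.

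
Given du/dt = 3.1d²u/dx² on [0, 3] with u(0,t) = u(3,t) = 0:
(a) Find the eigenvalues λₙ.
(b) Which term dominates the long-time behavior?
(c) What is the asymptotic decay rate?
Eigenvalues: λₙ = 3.1n²π²/3².
First three modes:
  n=1: λ₁ = 3.1π²/3² ≈ 3.4
  n=2: λ₂ = 12.4π²/3² ≈ 13.598 (4× faster decay)
  n=3: λ₃ = 27.9π²/3² ≈ 30.596 (9× faster decay)
As t → ∞, higher modes decay exponentially faster. The n=1 mode dominates: u ~ c₁ sin(πx/3) e^{-λ₁t}.
Decay rate: λ₁ = 3.1π²/3² ≈ 3.4.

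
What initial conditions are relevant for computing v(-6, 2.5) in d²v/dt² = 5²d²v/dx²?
Domain of dependence: [-18.5, 6.5]. Signals travel at speed 5, so data within |x - -6| ≤ 5·2.5 = 12.5 can reach the point.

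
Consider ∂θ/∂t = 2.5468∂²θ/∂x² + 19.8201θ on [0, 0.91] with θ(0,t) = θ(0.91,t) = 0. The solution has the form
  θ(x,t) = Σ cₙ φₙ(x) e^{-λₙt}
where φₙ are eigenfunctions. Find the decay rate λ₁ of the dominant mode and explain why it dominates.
Eigenvalues: λₙ = 2.5468n²π²/0.91² - 19.8201.
First three modes:
  n=1: λ₁ = 2.5468π²/0.91² - 19.8201 ≈ 10.534
  n=2: λ₂ = 10.1872π²/0.91² - 19.8201 ≈ 101.595
  n=3: λ₃ = 22.9212π²/0.91² - 19.8201 ≈ 253.363
Since 2.5468π²/0.91² ≈ 30.354 > 19.8201, all λₙ > 0.
The n=1 mode decays slowest → dominates as t → ∞.
Asymptotic: θ ~ c₁ sin(πx/0.91) e^{-λ₁t} with decay rate λ₁ ≈ 10.534.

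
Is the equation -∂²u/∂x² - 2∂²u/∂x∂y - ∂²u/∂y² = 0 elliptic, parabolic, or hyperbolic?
Computing B² - 4AC with A = -1, B = -2, C = -1: discriminant = 0 (zero). Answer: parabolic.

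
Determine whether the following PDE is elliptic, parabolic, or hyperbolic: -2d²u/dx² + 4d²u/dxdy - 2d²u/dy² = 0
Coefficients: A = -2, B = 4, C = -2. B² - 4AC = 0, which is zero, so the equation is parabolic.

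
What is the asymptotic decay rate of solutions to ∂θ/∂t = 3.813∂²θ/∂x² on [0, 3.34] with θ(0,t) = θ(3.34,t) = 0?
Eigenvalues: λₙ = 3.813n²π²/3.34².
First three modes:
  n=1: λ₁ = 3.813π²/3.34² ≈ 3.373
  n=2: λ₂ = 15.252π²/3.34² ≈ 13.494 (4× faster decay)
  n=3: λ₃ = 34.317π²/3.34² ≈ 30.361 (9× faster decay)
As t → ∞, higher modes decay exponentially faster. The n=1 mode dominates: θ ~ c₁ sin(πx/3.34) e^{-λ₁t}.
Decay rate: λ₁ = 3.813π²/3.34² ≈ 3.373.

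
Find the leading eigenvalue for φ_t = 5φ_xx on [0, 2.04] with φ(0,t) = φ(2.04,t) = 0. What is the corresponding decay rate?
Eigenvalues: λₙ = 5n²π²/2.04².
First three modes:
  n=1: λ₁ = 5π²/2.04² ≈ 11.858
  n=2: λ₂ = 20π²/2.04² ≈ 47.432 (4× faster decay)
  n=3: λ₃ = 45π²/2.04² ≈ 106.722 (9× faster decay)
As t → ∞, higher modes decay exponentially faster. The n=1 mode dominates: φ ~ c₁ sin(πx/2.04) e^{-λ₁t}.
Decay rate: λ₁ = 5π²/2.04² ≈ 11.858.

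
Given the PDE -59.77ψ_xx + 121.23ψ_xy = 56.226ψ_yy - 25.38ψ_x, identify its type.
Rewriting in standard form: -59.77ψ_xx + 121.23ψ_xy - 56.226ψ_yy + 25.38ψ_x = 0. The second-order coefficients are A = -59.77, B = 121.23, C = -56.226. Since B² - 4AC = 1254.20082 > 0, this is a hyperbolic PDE.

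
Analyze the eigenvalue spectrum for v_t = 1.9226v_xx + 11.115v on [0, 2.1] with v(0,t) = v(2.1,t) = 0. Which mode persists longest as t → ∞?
Eigenvalues: λₙ = 1.9226n²π²/2.1² - 11.115.
First three modes:
  n=1: λ₁ = 1.9226π²/2.1² - 11.115 ≈ -6.812
  n=2: λ₂ = 7.6904π²/2.1² - 11.115 ≈ 6.096
  n=3: λ₃ = 17.3034π²/2.1² - 11.115 ≈ 27.61
Since 1.9226π²/2.1² ≈ 4.303 < 11.115, λ₁ < 0.
The n=1 mode grows fastest (−λₙ is largest for n=1) → dominates.
Asymptotic: v ~ c₁ sin(πx/2.1) e^{6.812t} (exponential growth at rate −λ₁ ≈ 6.812).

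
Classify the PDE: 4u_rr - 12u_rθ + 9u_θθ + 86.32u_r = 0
A = 4, B = -12, C = 9. Discriminant B² - 4AC = 0. Since 0 = 0, parabolic.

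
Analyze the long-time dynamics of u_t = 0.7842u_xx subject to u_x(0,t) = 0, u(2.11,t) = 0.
Long-time behavior: u → 0. Heat escapes through the Dirichlet boundary.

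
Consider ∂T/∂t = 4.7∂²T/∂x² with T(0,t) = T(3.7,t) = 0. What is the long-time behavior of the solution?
As t → ∞, T → 0. Heat diffuses out through both boundaries.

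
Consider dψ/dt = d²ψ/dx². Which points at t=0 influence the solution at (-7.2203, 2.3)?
The entire real line. The heat equation has infinite propagation speed: any initial disturbance instantly affects all points (though exponentially small far away).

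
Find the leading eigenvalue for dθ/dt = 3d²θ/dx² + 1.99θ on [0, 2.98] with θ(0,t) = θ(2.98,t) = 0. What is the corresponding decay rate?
Eigenvalues: λₙ = 3n²π²/2.98² - 1.99.
First three modes:
  n=1: λ₁ = 3π²/2.98² - 1.99 ≈ 1.344
  n=2: λ₂ = 12π²/2.98² - 1.99 ≈ 11.347
  n=3: λ₃ = 27π²/2.98² - 1.99 ≈ 28.018
Since 3π²/2.98² ≈ 3.334 > 1.99, all λₙ > 0.
The n=1 mode decays slowest → dominates as t → ∞.
Asymptotic: θ ~ c₁ sin(πx/2.98) e^{-λ₁t} with decay rate λ₁ ≈ 1.344.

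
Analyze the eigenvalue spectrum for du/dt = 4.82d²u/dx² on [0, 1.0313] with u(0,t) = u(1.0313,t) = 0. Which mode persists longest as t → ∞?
Eigenvalues: λₙ = 4.82n²π²/1.0313².
First three modes:
  n=1: λ₁ = 4.82π²/1.0313² ≈ 44.728
  n=2: λ₂ = 19.28π²/1.0313² ≈ 178.911 (4× faster decay)
  n=3: λ₃ = 43.38π²/1.0313² ≈ 402.549 (9× faster decay)
As t → ∞, higher modes decay exponentially faster. The n=1 mode dominates: u ~ c₁ sin(πx/1.0313) e^{-λ₁t}.
Decay rate: λ₁ = 4.82π²/1.0313² ≈ 44.728.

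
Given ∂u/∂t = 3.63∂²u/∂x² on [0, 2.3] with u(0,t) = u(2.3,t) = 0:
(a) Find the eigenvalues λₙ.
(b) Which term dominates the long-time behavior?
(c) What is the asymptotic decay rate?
Eigenvalues: λₙ = 3.63n²π²/2.3².
First three modes:
  n=1: λ₁ = 3.63π²/2.3² ≈ 6.773
  n=2: λ₂ = 14.52π²/2.3² ≈ 27.09 (4× faster decay)
  n=3: λ₃ = 32.67π²/2.3² ≈ 60.953 (9× faster decay)
As t → ∞, higher modes decay exponentially faster. The n=1 mode dominates: u ~ c₁ sin(πx/2.3) e^{-λ₁t}.
Decay rate: λ₁ = 3.63π²/2.3² ≈ 6.773.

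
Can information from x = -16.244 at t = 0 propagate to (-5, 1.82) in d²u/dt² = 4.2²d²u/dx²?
No. The domain of dependence is [-12.644, 2.644], and -16.244 is outside this interval.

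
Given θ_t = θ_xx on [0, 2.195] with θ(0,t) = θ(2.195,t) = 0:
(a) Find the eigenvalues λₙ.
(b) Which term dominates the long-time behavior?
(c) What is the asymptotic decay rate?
Eigenvalues: λₙ = n²π²/2.195².
First three modes:
  n=1: λ₁ = π²/2.195² ≈ 2.048
  n=2: λ₂ = 4π²/2.195² ≈ 8.194 (4× faster decay)
  n=3: λ₃ = 9π²/2.195² ≈ 18.436 (9× faster decay)
As t → ∞, higher modes decay exponentially faster. The n=1 mode dominates: θ ~ c₁ sin(πx/2.195) e^{-λ₁t}.
Decay rate: λ₁ = π²/2.195² ≈ 2.048.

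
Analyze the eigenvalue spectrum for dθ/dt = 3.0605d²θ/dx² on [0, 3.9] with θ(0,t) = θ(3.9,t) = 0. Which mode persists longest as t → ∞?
Eigenvalues: λₙ = 3.0605n²π²/3.9².
First three modes:
  n=1: λ₁ = 3.0605π²/3.9² ≈ 1.986
  n=2: λ₂ = 12.242π²/3.9² ≈ 7.944 (4× faster decay)
  n=3: λ₃ = 27.5445π²/3.9² ≈ 17.873 (9× faster decay)
As t → ∞, higher modes decay exponentially faster. The n=1 mode dominates: θ ~ c₁ sin(πx/3.9) e^{-λ₁t}.
Decay rate: λ₁ = 3.0605π²/3.9² ≈ 1.986.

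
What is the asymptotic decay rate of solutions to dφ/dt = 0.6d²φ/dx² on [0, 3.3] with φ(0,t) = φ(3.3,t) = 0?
Eigenvalues: λₙ = 0.6n²π²/3.3².
First three modes:
  n=1: λ₁ = 0.6π²/3.3² ≈ 0.544
  n=2: λ₂ = 2.4π²/3.3² ≈ 2.175 (4× faster decay)
  n=3: λ₃ = 5.4π²/3.3² ≈ 4.894 (9× faster decay)
As t → ∞, higher modes decay exponentially faster. The n=1 mode dominates: φ ~ c₁ sin(πx/3.3) e^{-λ₁t}.
Decay rate: λ₁ = 0.6π²/3.3² ≈ 0.544.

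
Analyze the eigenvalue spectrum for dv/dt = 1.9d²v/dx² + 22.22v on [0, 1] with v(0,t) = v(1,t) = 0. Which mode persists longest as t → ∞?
Eigenvalues: λₙ = 1.9n²π²/1² - 22.22.
First three modes:
  n=1: λ₁ = 1.9π² - 22.22 ≈ -3.468
  n=2: λ₂ = 7.6π² - 22.22 ≈ 52.789
  n=3: λ₃ = 17.1π² - 22.22 ≈ 146.55
Since 1.9π² ≈ 18.752 < 22.22, λ₁ < 0.
The n=1 mode grows fastest (−λₙ is largest for n=1) → dominates.
Asymptotic: v ~ c₁ sin(πx/1) e^{3.468t} (exponential growth at rate −λ₁ ≈ 3.468).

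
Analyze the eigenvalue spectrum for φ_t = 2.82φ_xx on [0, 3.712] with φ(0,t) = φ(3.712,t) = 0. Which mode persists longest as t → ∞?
Eigenvalues: λₙ = 2.82n²π²/3.712².
First three modes:
  n=1: λ₁ = 2.82π²/3.712² ≈ 2.02
  n=2: λ₂ = 11.28π²/3.712² ≈ 8.08 (4× faster decay)
  n=3: λ₃ = 25.38π²/3.712² ≈ 18.179 (9× faster decay)
As t → ∞, higher modes decay exponentially faster. The n=1 mode dominates: φ ~ c₁ sin(πx/3.712) e^{-λ₁t}.
Decay rate: λ₁ = 2.82π²/3.712² ≈ 2.02.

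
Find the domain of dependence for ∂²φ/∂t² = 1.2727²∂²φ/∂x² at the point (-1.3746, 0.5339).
Domain of dependence: [-2.05409453, -0.69510547]. Signals travel at speed 1.2727, so data within |x - -1.3746| ≤ 1.2727·0.5339 = 0.67949453 can reach the point.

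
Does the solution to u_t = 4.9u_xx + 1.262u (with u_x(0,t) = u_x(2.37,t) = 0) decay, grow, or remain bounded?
u grows unboundedly. With Neumann BCs the constant mode has diffusion eigenvalue 0, so any r > 0 makes it grow like e^(1.262t); solution grows exponentially.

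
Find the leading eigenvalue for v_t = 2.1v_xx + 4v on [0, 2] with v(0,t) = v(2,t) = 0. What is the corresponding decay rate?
Eigenvalues: λₙ = 2.1n²π²/2² - 4.
First three modes:
  n=1: λ₁ = 2.1π²/2² - 4 ≈ 1.182
  n=2: λ₂ = 8.4π²/2² - 4 ≈ 16.726
  n=3: λ₃ = 18.9π²/2² - 4 ≈ 42.634
Since 2.1π²/2² ≈ 5.182 > 4, all λₙ > 0.
The n=1 mode decays slowest → dominates as t → ∞.
Asymptotic: v ~ c₁ sin(πx/2) e^{-λ₁t} with decay rate λ₁ ≈ 1.182.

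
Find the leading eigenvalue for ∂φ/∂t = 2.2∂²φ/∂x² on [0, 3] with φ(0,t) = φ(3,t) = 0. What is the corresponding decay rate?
Eigenvalues: λₙ = 2.2n²π²/3².
First three modes:
  n=1: λ₁ = 2.2π²/3² ≈ 2.413
  n=2: λ₂ = 8.8π²/3² ≈ 9.65 (4× faster decay)
  n=3: λ₃ = 19.8π²/3² ≈ 21.713 (9× faster decay)
As t → ∞, higher modes decay exponentially faster. The n=1 mode dominates: φ ~ c₁ sin(πx/3) e^{-λ₁t}.
Decay rate: λ₁ = 2.2π²/3² ≈ 2.413.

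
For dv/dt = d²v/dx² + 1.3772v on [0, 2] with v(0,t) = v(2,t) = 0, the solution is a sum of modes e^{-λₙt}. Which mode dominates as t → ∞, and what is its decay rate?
Eigenvalues: λₙ = n²π²/2² - 1.3772.
First three modes:
  n=1: λ₁ = π²/2² - 1.3772 ≈ 1.09
  n=2: λ₂ = 4π²/2² - 1.3772 ≈ 8.492
  n=3: λ₃ = 9π²/2² - 1.3772 ≈ 20.829
Since π²/2² ≈ 2.467 > 1.3772, all λₙ > 0.
The n=1 mode decays slowest → dominates as t → ∞.
Asymptotic: v ~ c₁ sin(πx/2) e^{-λ₁t} with decay rate λ₁ ≈ 1.09.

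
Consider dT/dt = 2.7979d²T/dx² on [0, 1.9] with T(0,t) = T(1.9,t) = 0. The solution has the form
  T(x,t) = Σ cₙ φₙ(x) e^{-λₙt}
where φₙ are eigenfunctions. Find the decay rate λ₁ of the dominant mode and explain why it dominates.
Eigenvalues: λₙ = 2.7979n²π²/1.9².
First three modes:
  n=1: λ₁ = 2.7979π²/1.9² ≈ 7.649
  n=2: λ₂ = 11.1916π²/1.9² ≈ 30.597 (4× faster decay)
  n=3: λ₃ = 25.1811π²/1.9² ≈ 68.844 (9× faster decay)
As t → ∞, higher modes decay exponentially faster. The n=1 mode dominates: T ~ c₁ sin(πx/1.9) e^{-λ₁t}.
Decay rate: λ₁ = 2.7979π²/1.9² ≈ 7.649.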